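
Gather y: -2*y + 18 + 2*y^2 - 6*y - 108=2*y^2 - 8*y - 90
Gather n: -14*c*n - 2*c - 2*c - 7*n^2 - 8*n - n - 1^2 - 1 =-4*c - 7*n^2 + n*(-14*c - 9) - 2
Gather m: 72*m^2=72*m^2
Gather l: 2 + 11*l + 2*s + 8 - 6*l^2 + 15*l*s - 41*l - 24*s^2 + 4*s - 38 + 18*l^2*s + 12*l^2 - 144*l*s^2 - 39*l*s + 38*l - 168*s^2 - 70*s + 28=l^2*(18*s + 6) + l*(-144*s^2 - 24*s + 8) - 192*s^2 - 64*s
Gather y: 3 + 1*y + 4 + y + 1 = 2*y + 8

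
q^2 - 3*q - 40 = (q - 8)*(q + 5)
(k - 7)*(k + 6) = k^2 - k - 42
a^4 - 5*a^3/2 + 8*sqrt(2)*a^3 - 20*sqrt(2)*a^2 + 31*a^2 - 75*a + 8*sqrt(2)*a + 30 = (a - 2)*(a - 1/2)*(a + 3*sqrt(2))*(a + 5*sqrt(2))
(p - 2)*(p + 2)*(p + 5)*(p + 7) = p^4 + 12*p^3 + 31*p^2 - 48*p - 140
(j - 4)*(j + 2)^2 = j^3 - 12*j - 16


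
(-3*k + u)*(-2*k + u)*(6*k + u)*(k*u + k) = 36*k^4*u + 36*k^4 - 24*k^3*u^2 - 24*k^3*u + k^2*u^3 + k^2*u^2 + k*u^4 + k*u^3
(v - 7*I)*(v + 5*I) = v^2 - 2*I*v + 35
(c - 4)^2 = c^2 - 8*c + 16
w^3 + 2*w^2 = w^2*(w + 2)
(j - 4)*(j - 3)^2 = j^3 - 10*j^2 + 33*j - 36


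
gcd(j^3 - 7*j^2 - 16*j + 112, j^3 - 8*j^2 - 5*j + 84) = j^2 - 11*j + 28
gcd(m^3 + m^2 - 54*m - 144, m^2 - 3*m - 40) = m - 8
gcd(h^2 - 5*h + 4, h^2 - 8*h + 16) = h - 4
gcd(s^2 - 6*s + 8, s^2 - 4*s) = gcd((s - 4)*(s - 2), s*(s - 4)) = s - 4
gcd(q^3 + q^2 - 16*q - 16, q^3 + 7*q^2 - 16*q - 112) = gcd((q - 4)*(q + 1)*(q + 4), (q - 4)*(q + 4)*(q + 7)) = q^2 - 16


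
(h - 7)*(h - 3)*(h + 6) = h^3 - 4*h^2 - 39*h + 126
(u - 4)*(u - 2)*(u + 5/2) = u^3 - 7*u^2/2 - 7*u + 20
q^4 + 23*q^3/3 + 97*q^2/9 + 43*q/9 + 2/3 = (q + 1/3)^2*(q + 1)*(q + 6)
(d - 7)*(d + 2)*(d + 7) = d^3 + 2*d^2 - 49*d - 98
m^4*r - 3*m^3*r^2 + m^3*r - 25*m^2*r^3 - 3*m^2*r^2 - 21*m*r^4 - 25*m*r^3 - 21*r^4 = (m - 7*r)*(m + r)*(m + 3*r)*(m*r + r)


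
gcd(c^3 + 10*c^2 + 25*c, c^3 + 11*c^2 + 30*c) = c^2 + 5*c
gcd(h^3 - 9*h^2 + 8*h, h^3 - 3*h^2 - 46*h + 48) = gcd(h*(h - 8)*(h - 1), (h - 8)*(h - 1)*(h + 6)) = h^2 - 9*h + 8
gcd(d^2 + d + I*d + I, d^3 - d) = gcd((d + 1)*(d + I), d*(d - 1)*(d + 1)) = d + 1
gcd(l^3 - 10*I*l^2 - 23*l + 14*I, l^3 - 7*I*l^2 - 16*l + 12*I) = l - 2*I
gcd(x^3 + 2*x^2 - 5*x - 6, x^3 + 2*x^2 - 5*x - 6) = x^3 + 2*x^2 - 5*x - 6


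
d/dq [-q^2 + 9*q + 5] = 9 - 2*q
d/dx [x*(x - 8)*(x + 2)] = 3*x^2 - 12*x - 16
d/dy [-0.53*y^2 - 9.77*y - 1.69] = -1.06*y - 9.77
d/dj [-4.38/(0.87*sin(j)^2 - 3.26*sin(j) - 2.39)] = (7.6212*sin(j) - 14.2788)*cos(j)/(-0.87*sin(j)^2 + 3.26*sin(j) + 2.39)^2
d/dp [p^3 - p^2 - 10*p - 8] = 3*p^2 - 2*p - 10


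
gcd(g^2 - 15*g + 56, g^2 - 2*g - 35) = g - 7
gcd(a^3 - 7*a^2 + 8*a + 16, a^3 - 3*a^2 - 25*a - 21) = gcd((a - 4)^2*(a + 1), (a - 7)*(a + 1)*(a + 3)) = a + 1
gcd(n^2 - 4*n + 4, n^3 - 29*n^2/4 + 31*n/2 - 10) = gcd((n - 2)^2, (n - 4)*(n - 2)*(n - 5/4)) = n - 2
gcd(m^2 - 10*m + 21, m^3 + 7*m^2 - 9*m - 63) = m - 3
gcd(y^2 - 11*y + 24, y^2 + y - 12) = y - 3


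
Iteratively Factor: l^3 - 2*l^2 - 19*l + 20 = (l - 5)*(l^2 + 3*l - 4) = (l - 5)*(l - 1)*(l + 4)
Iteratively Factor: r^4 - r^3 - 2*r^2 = (r - 2)*(r^3 + r^2) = (r - 2)*(r + 1)*(r^2) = r*(r - 2)*(r + 1)*(r)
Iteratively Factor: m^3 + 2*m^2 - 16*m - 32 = (m - 4)*(m^2 + 6*m + 8) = (m - 4)*(m + 2)*(m + 4)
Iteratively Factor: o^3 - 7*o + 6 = (o - 1)*(o^2 + o - 6) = (o - 1)*(o + 3)*(o - 2)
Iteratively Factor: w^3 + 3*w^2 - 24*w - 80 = (w + 4)*(w^2 - w - 20) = (w + 4)^2*(w - 5)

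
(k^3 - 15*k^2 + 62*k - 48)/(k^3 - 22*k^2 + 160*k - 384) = (k - 1)/(k - 8)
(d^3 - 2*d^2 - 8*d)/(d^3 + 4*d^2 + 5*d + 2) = d*(d - 4)/(d^2 + 2*d + 1)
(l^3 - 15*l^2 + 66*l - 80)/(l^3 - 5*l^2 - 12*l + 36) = (l^2 - 13*l + 40)/(l^2 - 3*l - 18)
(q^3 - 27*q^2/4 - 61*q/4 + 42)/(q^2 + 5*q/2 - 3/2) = (4*q^2 - 39*q + 56)/(2*(2*q - 1))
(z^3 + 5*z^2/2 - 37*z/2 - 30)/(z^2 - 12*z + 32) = (2*z^2 + 13*z + 15)/(2*(z - 8))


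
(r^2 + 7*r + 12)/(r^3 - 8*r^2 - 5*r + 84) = (r + 4)/(r^2 - 11*r + 28)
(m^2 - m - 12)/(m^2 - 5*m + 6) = (m^2 - m - 12)/(m^2 - 5*m + 6)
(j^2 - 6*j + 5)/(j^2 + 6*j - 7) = (j - 5)/(j + 7)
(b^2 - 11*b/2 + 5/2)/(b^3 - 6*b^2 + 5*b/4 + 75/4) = 2*(2*b - 1)/(4*b^2 - 4*b - 15)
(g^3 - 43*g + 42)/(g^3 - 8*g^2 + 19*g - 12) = (g^2 + g - 42)/(g^2 - 7*g + 12)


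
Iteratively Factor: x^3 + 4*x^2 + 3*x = (x)*(x^2 + 4*x + 3) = x*(x + 3)*(x + 1)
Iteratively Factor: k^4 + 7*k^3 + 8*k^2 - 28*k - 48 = (k - 2)*(k^3 + 9*k^2 + 26*k + 24) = (k - 2)*(k + 4)*(k^2 + 5*k + 6) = (k - 2)*(k + 2)*(k + 4)*(k + 3)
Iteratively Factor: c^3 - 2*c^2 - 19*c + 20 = (c - 1)*(c^2 - c - 20) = (c - 1)*(c + 4)*(c - 5)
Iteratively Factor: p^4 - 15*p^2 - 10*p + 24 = (p - 1)*(p^3 + p^2 - 14*p - 24) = (p - 4)*(p - 1)*(p^2 + 5*p + 6) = (p - 4)*(p - 1)*(p + 2)*(p + 3)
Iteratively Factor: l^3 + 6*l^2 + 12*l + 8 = (l + 2)*(l^2 + 4*l + 4) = (l + 2)^2*(l + 2)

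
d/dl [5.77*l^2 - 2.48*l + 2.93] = 11.54*l - 2.48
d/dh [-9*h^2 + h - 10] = 1 - 18*h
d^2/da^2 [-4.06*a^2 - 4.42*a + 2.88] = -8.12000000000000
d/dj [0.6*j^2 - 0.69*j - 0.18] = 1.2*j - 0.69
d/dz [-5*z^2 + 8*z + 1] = 8 - 10*z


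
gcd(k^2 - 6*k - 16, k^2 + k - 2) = k + 2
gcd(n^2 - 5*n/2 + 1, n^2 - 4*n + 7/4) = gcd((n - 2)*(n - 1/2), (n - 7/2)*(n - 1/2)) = n - 1/2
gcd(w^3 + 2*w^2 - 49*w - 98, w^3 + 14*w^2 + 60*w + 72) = w + 2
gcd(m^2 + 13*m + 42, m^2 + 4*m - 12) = m + 6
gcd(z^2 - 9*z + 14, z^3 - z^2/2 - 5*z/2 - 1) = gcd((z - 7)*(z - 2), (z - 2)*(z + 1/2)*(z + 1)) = z - 2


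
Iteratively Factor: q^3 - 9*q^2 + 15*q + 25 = (q + 1)*(q^2 - 10*q + 25) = (q - 5)*(q + 1)*(q - 5)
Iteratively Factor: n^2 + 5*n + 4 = (n + 4)*(n + 1)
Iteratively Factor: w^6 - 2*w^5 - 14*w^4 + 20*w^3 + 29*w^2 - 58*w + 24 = (w - 1)*(w^5 - w^4 - 15*w^3 + 5*w^2 + 34*w - 24) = (w - 1)^2*(w^4 - 15*w^2 - 10*w + 24) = (w - 1)^3*(w^3 + w^2 - 14*w - 24) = (w - 4)*(w - 1)^3*(w^2 + 5*w + 6) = (w - 4)*(w - 1)^3*(w + 3)*(w + 2)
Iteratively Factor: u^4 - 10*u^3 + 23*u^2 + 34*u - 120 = (u - 4)*(u^3 - 6*u^2 - u + 30) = (u - 4)*(u + 2)*(u^2 - 8*u + 15) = (u - 4)*(u - 3)*(u + 2)*(u - 5)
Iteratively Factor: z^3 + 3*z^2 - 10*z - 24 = (z - 3)*(z^2 + 6*z + 8) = (z - 3)*(z + 4)*(z + 2)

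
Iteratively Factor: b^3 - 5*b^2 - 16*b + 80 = (b + 4)*(b^2 - 9*b + 20) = (b - 5)*(b + 4)*(b - 4)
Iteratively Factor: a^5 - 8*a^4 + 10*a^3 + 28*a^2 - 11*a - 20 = (a - 1)*(a^4 - 7*a^3 + 3*a^2 + 31*a + 20) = (a - 1)*(a + 1)*(a^3 - 8*a^2 + 11*a + 20) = (a - 4)*(a - 1)*(a + 1)*(a^2 - 4*a - 5) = (a - 5)*(a - 4)*(a - 1)*(a + 1)*(a + 1)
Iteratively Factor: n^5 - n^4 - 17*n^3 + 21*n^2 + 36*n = (n + 1)*(n^4 - 2*n^3 - 15*n^2 + 36*n) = (n + 1)*(n + 4)*(n^3 - 6*n^2 + 9*n) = (n - 3)*(n + 1)*(n + 4)*(n^2 - 3*n) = n*(n - 3)*(n + 1)*(n + 4)*(n - 3)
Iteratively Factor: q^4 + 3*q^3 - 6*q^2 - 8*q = (q - 2)*(q^3 + 5*q^2 + 4*q) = (q - 2)*(q + 1)*(q^2 + 4*q) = (q - 2)*(q + 1)*(q + 4)*(q)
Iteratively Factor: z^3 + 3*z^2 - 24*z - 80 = (z + 4)*(z^2 - z - 20) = (z + 4)^2*(z - 5)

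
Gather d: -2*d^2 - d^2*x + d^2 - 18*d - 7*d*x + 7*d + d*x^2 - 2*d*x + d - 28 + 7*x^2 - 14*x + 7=d^2*(-x - 1) + d*(x^2 - 9*x - 10) + 7*x^2 - 14*x - 21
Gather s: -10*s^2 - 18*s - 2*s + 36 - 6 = -10*s^2 - 20*s + 30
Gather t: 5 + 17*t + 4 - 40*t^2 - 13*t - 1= -40*t^2 + 4*t + 8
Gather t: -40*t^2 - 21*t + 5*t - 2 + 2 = -40*t^2 - 16*t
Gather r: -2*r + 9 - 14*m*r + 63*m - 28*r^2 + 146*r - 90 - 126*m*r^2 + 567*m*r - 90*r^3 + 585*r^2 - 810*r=63*m - 90*r^3 + r^2*(557 - 126*m) + r*(553*m - 666) - 81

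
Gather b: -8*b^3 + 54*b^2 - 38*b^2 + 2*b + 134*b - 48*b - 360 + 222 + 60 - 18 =-8*b^3 + 16*b^2 + 88*b - 96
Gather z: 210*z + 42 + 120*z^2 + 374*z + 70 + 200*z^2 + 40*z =320*z^2 + 624*z + 112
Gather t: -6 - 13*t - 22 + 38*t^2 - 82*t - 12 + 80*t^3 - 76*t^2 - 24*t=80*t^3 - 38*t^2 - 119*t - 40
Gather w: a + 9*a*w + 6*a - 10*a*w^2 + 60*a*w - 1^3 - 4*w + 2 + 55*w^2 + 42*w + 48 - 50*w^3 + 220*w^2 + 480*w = 7*a - 50*w^3 + w^2*(275 - 10*a) + w*(69*a + 518) + 49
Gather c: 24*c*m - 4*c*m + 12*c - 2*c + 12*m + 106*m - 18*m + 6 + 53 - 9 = c*(20*m + 10) + 100*m + 50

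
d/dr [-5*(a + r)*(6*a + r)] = -35*a - 10*r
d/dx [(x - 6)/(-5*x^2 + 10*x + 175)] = (-x^2 + 2*x + 2*(x - 6)*(x - 1) + 35)/(5*(-x^2 + 2*x + 35)^2)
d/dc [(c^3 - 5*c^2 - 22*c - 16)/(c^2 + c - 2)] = (c^2 - 2*c + 15)/(c^2 - 2*c + 1)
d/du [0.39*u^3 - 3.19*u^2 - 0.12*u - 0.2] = 1.17*u^2 - 6.38*u - 0.12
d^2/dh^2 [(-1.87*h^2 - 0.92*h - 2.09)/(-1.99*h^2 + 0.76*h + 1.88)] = (12.94296*h^3 + 91.635918*h^2 + 1.685928*h + 28.642248)/(7.880599*h^6 - 9.029028*h^5 - 18.886692*h^4 + 16.620896*h^3 + 17.842704*h^2 - 8.058432*h - 6.644672)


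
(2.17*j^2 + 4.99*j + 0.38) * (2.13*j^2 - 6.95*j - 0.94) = 4.6221*j^4 - 4.4528*j^3 - 35.9109*j^2 - 7.3316*j - 0.3572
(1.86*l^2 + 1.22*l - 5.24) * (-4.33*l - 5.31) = -8.0538*l^3 - 15.1592*l^2 + 16.211*l + 27.8244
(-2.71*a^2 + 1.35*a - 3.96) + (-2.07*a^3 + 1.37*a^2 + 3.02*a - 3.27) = -2.07*a^3 - 1.34*a^2 + 4.37*a - 7.23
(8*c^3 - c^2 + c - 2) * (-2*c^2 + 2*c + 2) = -16*c^5 + 18*c^4 + 12*c^3 + 4*c^2 - 2*c - 4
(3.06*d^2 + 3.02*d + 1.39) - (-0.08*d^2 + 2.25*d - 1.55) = 3.14*d^2 + 0.77*d + 2.94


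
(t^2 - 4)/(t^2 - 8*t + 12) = (t + 2)/(t - 6)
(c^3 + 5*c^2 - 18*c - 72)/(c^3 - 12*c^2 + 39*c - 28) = (c^2 + 9*c + 18)/(c^2 - 8*c + 7)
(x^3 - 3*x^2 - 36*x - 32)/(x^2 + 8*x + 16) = (x^2 - 7*x - 8)/(x + 4)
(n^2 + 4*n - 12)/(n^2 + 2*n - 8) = (n + 6)/(n + 4)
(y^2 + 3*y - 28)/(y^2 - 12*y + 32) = (y + 7)/(y - 8)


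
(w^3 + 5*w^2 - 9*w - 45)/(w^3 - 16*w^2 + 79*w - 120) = (w^2 + 8*w + 15)/(w^2 - 13*w + 40)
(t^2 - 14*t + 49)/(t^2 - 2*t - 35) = (t - 7)/(t + 5)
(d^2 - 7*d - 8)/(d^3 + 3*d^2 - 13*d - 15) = (d - 8)/(d^2 + 2*d - 15)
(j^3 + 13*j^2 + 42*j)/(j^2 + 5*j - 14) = j*(j + 6)/(j - 2)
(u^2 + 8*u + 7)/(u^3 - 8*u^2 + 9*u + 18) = (u + 7)/(u^2 - 9*u + 18)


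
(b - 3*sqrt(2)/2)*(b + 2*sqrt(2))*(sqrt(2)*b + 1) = sqrt(2)*b^3 + 2*b^2 - 11*sqrt(2)*b/2 - 6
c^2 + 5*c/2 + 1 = (c + 1/2)*(c + 2)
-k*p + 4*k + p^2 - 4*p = (-k + p)*(p - 4)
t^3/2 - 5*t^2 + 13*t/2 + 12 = (t/2 + 1/2)*(t - 8)*(t - 3)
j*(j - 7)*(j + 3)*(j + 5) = j^4 + j^3 - 41*j^2 - 105*j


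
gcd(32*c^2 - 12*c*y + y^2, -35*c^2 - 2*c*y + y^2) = 1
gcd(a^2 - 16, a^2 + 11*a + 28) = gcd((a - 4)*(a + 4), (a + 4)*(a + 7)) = a + 4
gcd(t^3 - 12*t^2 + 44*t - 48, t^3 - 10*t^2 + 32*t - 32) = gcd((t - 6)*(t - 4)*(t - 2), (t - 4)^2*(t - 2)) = t^2 - 6*t + 8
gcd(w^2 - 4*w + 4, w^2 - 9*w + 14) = w - 2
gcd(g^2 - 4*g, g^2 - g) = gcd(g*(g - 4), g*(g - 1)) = g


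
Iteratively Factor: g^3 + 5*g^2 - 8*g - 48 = (g - 3)*(g^2 + 8*g + 16) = (g - 3)*(g + 4)*(g + 4)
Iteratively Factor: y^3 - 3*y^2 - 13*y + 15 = (y + 3)*(y^2 - 6*y + 5) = (y - 5)*(y + 3)*(y - 1)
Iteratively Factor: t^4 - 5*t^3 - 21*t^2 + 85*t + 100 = (t + 4)*(t^3 - 9*t^2 + 15*t + 25) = (t - 5)*(t + 4)*(t^2 - 4*t - 5) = (t - 5)^2*(t + 4)*(t + 1)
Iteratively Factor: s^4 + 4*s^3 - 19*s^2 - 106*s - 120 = (s + 4)*(s^3 - 19*s - 30) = (s - 5)*(s + 4)*(s^2 + 5*s + 6) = (s - 5)*(s + 3)*(s + 4)*(s + 2)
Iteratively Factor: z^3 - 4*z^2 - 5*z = (z)*(z^2 - 4*z - 5) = z*(z + 1)*(z - 5)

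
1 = 1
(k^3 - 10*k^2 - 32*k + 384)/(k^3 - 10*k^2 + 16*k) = (k^2 - 2*k - 48)/(k*(k - 2))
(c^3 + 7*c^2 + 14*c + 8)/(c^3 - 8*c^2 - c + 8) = (c^2 + 6*c + 8)/(c^2 - 9*c + 8)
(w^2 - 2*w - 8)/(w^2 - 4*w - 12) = (w - 4)/(w - 6)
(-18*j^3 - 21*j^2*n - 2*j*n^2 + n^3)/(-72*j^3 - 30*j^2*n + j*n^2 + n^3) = (j + n)/(4*j + n)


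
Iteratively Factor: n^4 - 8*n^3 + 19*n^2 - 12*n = (n - 3)*(n^3 - 5*n^2 + 4*n) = (n - 3)*(n - 1)*(n^2 - 4*n) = (n - 4)*(n - 3)*(n - 1)*(n)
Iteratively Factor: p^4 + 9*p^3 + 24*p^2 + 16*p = (p + 4)*(p^3 + 5*p^2 + 4*p) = p*(p + 4)*(p^2 + 5*p + 4) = p*(p + 4)^2*(p + 1)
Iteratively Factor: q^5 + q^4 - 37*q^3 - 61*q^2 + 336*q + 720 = (q + 3)*(q^4 - 2*q^3 - 31*q^2 + 32*q + 240) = (q - 4)*(q + 3)*(q^3 + 2*q^2 - 23*q - 60) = (q - 5)*(q - 4)*(q + 3)*(q^2 + 7*q + 12) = (q - 5)*(q - 4)*(q + 3)^2*(q + 4)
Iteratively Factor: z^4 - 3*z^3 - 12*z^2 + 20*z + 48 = (z - 3)*(z^3 - 12*z - 16) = (z - 3)*(z + 2)*(z^2 - 2*z - 8) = (z - 4)*(z - 3)*(z + 2)*(z + 2)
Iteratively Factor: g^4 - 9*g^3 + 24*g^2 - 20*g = (g - 2)*(g^3 - 7*g^2 + 10*g) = (g - 2)^2*(g^2 - 5*g) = (g - 5)*(g - 2)^2*(g)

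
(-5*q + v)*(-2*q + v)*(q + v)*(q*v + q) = 10*q^4*v + 10*q^4 + 3*q^3*v^2 + 3*q^3*v - 6*q^2*v^3 - 6*q^2*v^2 + q*v^4 + q*v^3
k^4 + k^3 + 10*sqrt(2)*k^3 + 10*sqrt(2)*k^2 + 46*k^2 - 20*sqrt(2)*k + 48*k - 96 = (k - 1)*(k + 2)*(k + 4*sqrt(2))*(k + 6*sqrt(2))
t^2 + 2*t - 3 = (t - 1)*(t + 3)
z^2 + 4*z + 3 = (z + 1)*(z + 3)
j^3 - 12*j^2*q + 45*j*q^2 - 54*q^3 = (j - 6*q)*(j - 3*q)^2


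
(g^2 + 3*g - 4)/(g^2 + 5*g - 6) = (g + 4)/(g + 6)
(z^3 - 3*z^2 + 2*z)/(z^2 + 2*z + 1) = z*(z^2 - 3*z + 2)/(z^2 + 2*z + 1)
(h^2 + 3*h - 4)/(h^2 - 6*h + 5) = (h + 4)/(h - 5)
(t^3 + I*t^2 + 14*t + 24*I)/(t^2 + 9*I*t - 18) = (t^2 - 2*I*t + 8)/(t + 6*I)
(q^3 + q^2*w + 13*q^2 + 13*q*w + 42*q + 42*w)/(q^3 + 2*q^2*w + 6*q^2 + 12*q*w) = (q^2 + q*w + 7*q + 7*w)/(q*(q + 2*w))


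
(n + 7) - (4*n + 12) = -3*n - 5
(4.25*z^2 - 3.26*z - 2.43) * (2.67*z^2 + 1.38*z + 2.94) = 11.3475*z^4 - 2.8392*z^3 + 1.5081*z^2 - 12.9378*z - 7.1442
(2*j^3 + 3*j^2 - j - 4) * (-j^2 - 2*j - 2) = -2*j^5 - 7*j^4 - 9*j^3 + 10*j + 8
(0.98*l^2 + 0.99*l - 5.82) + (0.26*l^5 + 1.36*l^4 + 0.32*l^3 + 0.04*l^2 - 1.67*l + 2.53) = 0.26*l^5 + 1.36*l^4 + 0.32*l^3 + 1.02*l^2 - 0.68*l - 3.29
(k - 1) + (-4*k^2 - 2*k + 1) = -4*k^2 - k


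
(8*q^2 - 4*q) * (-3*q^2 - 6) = -24*q^4 + 12*q^3 - 48*q^2 + 24*q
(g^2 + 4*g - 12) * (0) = 0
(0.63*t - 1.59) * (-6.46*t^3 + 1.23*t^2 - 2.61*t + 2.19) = -4.0698*t^4 + 11.0463*t^3 - 3.6*t^2 + 5.5296*t - 3.4821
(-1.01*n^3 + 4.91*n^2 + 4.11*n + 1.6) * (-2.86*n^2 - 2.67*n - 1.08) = 2.8886*n^5 - 11.3459*n^4 - 23.7735*n^3 - 20.8525*n^2 - 8.7108*n - 1.728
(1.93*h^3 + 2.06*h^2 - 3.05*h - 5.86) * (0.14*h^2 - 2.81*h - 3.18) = 0.2702*h^5 - 5.1349*h^4 - 12.353*h^3 + 1.1993*h^2 + 26.1656*h + 18.6348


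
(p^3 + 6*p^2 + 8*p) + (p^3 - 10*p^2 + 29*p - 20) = 2*p^3 - 4*p^2 + 37*p - 20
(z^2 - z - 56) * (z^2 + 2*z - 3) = z^4 + z^3 - 61*z^2 - 109*z + 168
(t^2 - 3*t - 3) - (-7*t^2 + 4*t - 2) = 8*t^2 - 7*t - 1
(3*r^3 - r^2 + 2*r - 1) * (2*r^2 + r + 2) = 6*r^5 + r^4 + 9*r^3 - 2*r^2 + 3*r - 2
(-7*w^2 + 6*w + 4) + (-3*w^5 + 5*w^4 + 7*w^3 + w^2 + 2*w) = -3*w^5 + 5*w^4 + 7*w^3 - 6*w^2 + 8*w + 4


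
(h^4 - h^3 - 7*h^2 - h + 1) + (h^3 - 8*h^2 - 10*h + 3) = h^4 - 15*h^2 - 11*h + 4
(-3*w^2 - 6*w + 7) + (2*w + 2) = -3*w^2 - 4*w + 9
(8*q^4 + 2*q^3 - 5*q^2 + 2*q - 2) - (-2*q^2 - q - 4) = 8*q^4 + 2*q^3 - 3*q^2 + 3*q + 2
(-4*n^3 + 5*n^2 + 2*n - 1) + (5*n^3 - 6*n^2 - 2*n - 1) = n^3 - n^2 - 2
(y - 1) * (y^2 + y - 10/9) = y^3 - 19*y/9 + 10/9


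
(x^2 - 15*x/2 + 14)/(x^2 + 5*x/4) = 2*(2*x^2 - 15*x + 28)/(x*(4*x + 5))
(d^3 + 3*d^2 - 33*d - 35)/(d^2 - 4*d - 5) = d + 7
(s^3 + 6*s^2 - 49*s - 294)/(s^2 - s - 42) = s + 7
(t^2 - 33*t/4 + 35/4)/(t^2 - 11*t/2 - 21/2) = (4*t - 5)/(2*(2*t + 3))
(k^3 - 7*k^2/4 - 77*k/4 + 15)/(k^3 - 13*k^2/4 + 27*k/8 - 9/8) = 2*(k^2 - k - 20)/(2*k^2 - 5*k + 3)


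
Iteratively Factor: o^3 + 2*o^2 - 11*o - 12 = (o + 1)*(o^2 + o - 12) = (o - 3)*(o + 1)*(o + 4)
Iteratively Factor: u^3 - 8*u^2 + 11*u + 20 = (u + 1)*(u^2 - 9*u + 20) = (u - 5)*(u + 1)*(u - 4)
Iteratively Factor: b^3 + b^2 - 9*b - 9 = (b + 1)*(b^2 - 9) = (b - 3)*(b + 1)*(b + 3)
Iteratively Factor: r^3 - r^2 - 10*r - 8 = (r + 2)*(r^2 - 3*r - 4) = (r - 4)*(r + 2)*(r + 1)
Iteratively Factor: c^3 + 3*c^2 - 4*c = (c + 4)*(c^2 - c) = c*(c + 4)*(c - 1)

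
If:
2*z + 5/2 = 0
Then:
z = -5/4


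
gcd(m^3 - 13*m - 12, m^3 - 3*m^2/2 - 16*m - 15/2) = m + 3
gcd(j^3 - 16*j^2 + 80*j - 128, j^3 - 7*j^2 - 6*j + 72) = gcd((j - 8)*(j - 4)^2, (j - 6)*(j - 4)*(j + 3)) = j - 4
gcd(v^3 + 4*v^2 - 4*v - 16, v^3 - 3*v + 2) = v + 2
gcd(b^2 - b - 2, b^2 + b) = b + 1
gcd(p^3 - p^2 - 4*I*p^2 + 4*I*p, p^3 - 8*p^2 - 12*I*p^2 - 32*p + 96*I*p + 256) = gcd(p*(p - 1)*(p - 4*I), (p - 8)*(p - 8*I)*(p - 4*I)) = p - 4*I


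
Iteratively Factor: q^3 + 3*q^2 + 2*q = (q + 1)*(q^2 + 2*q) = q*(q + 1)*(q + 2)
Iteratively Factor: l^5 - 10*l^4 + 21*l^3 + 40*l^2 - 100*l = (l + 2)*(l^4 - 12*l^3 + 45*l^2 - 50*l) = l*(l + 2)*(l^3 - 12*l^2 + 45*l - 50) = l*(l - 2)*(l + 2)*(l^2 - 10*l + 25) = l*(l - 5)*(l - 2)*(l + 2)*(l - 5)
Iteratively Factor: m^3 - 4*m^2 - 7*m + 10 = (m - 5)*(m^2 + m - 2) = (m - 5)*(m - 1)*(m + 2)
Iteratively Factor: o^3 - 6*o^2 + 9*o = (o - 3)*(o^2 - 3*o) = o*(o - 3)*(o - 3)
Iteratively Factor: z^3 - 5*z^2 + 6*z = (z)*(z^2 - 5*z + 6) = z*(z - 3)*(z - 2)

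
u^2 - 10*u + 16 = (u - 8)*(u - 2)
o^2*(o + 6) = o^3 + 6*o^2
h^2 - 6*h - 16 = (h - 8)*(h + 2)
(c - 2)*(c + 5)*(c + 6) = c^3 + 9*c^2 + 8*c - 60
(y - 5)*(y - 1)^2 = y^3 - 7*y^2 + 11*y - 5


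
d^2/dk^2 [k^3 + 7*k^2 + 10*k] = 6*k + 14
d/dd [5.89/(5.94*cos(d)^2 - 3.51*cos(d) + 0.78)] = (69.9732*cos(d) - 20.6739)*sin(d)/(5.94*cos(d)^2 - 3.51*cos(d) + 0.78)^2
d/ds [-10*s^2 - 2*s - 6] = -20*s - 2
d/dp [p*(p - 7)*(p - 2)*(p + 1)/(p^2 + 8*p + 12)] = 2*(p^5 + 8*p^4 - 40*p^3 - 131*p^2 + 60*p + 84)/(p^4 + 16*p^3 + 88*p^2 + 192*p + 144)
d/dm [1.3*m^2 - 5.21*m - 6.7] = 2.6*m - 5.21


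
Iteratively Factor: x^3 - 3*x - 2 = (x + 1)*(x^2 - x - 2) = (x - 2)*(x + 1)*(x + 1)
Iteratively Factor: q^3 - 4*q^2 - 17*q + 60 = (q - 5)*(q^2 + q - 12) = (q - 5)*(q - 3)*(q + 4)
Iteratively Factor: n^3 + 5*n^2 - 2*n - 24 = (n - 2)*(n^2 + 7*n + 12) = (n - 2)*(n + 4)*(n + 3)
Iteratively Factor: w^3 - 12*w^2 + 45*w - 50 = (w - 5)*(w^2 - 7*w + 10) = (w - 5)^2*(w - 2)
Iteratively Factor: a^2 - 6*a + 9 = (a - 3)*(a - 3)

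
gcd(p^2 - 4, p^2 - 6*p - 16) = p + 2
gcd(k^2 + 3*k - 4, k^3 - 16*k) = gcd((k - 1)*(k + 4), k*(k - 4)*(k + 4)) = k + 4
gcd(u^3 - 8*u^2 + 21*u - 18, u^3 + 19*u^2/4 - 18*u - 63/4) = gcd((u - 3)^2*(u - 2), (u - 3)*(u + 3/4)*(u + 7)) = u - 3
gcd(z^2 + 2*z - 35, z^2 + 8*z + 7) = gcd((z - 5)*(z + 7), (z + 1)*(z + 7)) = z + 7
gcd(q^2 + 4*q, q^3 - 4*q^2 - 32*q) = q^2 + 4*q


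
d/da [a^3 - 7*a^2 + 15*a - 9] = 3*a^2 - 14*a + 15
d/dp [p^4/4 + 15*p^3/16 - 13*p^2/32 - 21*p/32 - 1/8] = p^3 + 45*p^2/16 - 13*p/16 - 21/32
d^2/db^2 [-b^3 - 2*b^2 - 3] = -6*b - 4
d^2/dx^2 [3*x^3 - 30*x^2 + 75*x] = 18*x - 60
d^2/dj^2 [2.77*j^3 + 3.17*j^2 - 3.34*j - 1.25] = 16.62*j + 6.34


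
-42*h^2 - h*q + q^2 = (-7*h + q)*(6*h + q)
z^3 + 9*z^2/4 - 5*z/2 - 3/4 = (z - 1)*(z + 1/4)*(z + 3)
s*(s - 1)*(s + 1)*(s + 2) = s^4 + 2*s^3 - s^2 - 2*s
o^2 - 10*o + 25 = (o - 5)^2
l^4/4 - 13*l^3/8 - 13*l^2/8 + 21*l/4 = l*(l/4 + 1/2)*(l - 7)*(l - 3/2)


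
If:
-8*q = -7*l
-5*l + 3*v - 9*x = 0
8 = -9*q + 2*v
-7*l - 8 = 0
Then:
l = -8/7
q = -1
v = -1/2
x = 59/126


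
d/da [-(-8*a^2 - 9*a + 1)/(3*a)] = 8/3 + 1/(3*a^2)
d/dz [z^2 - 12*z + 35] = 2*z - 12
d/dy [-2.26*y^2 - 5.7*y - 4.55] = -4.52*y - 5.7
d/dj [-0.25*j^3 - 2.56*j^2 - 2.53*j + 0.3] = -0.75*j^2 - 5.12*j - 2.53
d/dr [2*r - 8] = 2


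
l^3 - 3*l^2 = l^2*(l - 3)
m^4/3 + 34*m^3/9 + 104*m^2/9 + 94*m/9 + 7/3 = (m/3 + 1/3)*(m + 1/3)*(m + 3)*(m + 7)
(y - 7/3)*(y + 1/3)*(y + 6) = y^3 + 4*y^2 - 115*y/9 - 14/3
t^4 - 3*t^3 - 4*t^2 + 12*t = t*(t - 3)*(t - 2)*(t + 2)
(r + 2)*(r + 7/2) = r^2 + 11*r/2 + 7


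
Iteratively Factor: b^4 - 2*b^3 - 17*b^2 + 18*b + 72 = (b - 4)*(b^3 + 2*b^2 - 9*b - 18) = (b - 4)*(b - 3)*(b^2 + 5*b + 6) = (b - 4)*(b - 3)*(b + 2)*(b + 3)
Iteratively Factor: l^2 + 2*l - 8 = (l - 2)*(l + 4)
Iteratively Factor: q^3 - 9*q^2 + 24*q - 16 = (q - 1)*(q^2 - 8*q + 16) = (q - 4)*(q - 1)*(q - 4)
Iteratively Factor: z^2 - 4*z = (z - 4)*(z)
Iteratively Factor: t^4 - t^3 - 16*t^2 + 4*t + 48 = (t - 2)*(t^3 + t^2 - 14*t - 24) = (t - 2)*(t + 2)*(t^2 - t - 12) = (t - 4)*(t - 2)*(t + 2)*(t + 3)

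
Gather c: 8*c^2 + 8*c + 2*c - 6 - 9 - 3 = 8*c^2 + 10*c - 18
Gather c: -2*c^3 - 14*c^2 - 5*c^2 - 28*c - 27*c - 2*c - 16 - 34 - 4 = -2*c^3 - 19*c^2 - 57*c - 54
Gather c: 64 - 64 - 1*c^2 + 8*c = -c^2 + 8*c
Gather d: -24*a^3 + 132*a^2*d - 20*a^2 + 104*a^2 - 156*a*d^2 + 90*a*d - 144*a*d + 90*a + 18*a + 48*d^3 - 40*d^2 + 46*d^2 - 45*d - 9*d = -24*a^3 + 84*a^2 + 108*a + 48*d^3 + d^2*(6 - 156*a) + d*(132*a^2 - 54*a - 54)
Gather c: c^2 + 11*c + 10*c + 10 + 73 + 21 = c^2 + 21*c + 104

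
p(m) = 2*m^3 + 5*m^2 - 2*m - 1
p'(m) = 6*m^2 + 10*m - 2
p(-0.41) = 0.52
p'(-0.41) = -5.09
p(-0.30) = -0.00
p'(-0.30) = -4.46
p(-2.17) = 6.45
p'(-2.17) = 4.55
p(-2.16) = 6.49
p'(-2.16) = 4.39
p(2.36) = 48.42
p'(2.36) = 55.02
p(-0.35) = 0.23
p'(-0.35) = -4.76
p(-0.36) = 0.27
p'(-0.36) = -4.82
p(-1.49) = 6.46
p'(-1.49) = -3.58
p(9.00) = 1844.00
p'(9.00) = 574.00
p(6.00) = 599.00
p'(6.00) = 274.00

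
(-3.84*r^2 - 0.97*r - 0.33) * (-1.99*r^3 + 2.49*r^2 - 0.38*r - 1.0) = 7.6416*r^5 - 7.6313*r^4 - 0.2994*r^3 + 3.3869*r^2 + 1.0954*r + 0.33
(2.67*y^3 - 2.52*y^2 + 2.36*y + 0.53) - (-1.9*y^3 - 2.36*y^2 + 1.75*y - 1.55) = 4.57*y^3 - 0.16*y^2 + 0.61*y + 2.08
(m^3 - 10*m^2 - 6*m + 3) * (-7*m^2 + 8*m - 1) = -7*m^5 + 78*m^4 - 39*m^3 - 59*m^2 + 30*m - 3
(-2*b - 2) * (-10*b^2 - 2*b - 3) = 20*b^3 + 24*b^2 + 10*b + 6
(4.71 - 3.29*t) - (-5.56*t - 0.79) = 2.27*t + 5.5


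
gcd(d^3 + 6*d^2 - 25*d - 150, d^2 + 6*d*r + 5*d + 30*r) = d + 5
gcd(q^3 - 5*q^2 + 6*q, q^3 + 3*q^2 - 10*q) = q^2 - 2*q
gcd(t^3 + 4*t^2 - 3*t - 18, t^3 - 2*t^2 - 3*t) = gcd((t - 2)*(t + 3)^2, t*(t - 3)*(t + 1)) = 1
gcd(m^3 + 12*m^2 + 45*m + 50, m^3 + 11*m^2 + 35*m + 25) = m^2 + 10*m + 25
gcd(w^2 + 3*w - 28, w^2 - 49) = w + 7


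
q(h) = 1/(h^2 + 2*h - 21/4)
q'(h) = (-2*h - 2)/(h^2 + 2*h - 21/4)^2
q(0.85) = -0.35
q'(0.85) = -0.46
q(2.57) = 0.15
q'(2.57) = -0.17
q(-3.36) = -1.47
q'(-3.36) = 10.20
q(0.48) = -0.25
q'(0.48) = -0.18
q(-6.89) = 0.04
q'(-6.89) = 0.01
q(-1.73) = -0.17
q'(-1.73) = 0.04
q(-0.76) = -0.16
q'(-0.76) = -0.01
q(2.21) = 0.25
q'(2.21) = -0.39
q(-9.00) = 0.02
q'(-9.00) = 0.00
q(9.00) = 0.01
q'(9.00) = 0.00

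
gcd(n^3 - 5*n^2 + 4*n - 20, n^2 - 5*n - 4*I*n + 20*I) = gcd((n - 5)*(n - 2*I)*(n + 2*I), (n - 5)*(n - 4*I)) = n - 5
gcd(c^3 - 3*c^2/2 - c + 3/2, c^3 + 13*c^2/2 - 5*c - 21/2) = c^2 - c/2 - 3/2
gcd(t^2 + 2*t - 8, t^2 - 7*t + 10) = t - 2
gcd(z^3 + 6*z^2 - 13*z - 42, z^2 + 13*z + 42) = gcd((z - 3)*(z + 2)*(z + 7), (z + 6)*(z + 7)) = z + 7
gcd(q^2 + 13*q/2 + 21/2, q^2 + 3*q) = q + 3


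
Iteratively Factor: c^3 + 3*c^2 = (c)*(c^2 + 3*c) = c^2*(c + 3)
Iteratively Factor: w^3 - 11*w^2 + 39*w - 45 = (w - 5)*(w^2 - 6*w + 9) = (w - 5)*(w - 3)*(w - 3)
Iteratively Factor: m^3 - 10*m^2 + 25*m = (m - 5)*(m^2 - 5*m) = (m - 5)^2*(m)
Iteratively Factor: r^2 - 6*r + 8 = (r - 2)*(r - 4)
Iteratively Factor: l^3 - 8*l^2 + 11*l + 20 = (l - 4)*(l^2 - 4*l - 5) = (l - 5)*(l - 4)*(l + 1)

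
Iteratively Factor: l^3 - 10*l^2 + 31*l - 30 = (l - 3)*(l^2 - 7*l + 10) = (l - 3)*(l - 2)*(l - 5)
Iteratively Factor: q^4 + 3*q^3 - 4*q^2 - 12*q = (q + 2)*(q^3 + q^2 - 6*q) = q*(q + 2)*(q^2 + q - 6) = q*(q + 2)*(q + 3)*(q - 2)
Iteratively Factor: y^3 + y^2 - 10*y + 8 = (y + 4)*(y^2 - 3*y + 2) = (y - 1)*(y + 4)*(y - 2)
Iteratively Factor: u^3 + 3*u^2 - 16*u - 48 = (u + 3)*(u^2 - 16) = (u - 4)*(u + 3)*(u + 4)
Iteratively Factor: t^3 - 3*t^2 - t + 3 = (t - 1)*(t^2 - 2*t - 3) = (t - 1)*(t + 1)*(t - 3)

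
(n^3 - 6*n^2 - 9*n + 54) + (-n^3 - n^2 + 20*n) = -7*n^2 + 11*n + 54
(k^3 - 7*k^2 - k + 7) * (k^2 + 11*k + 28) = k^5 + 4*k^4 - 50*k^3 - 200*k^2 + 49*k + 196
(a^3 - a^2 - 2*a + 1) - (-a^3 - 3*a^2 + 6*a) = 2*a^3 + 2*a^2 - 8*a + 1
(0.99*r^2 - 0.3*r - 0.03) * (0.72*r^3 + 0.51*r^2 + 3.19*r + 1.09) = 0.7128*r^5 + 0.2889*r^4 + 2.9835*r^3 + 0.1068*r^2 - 0.4227*r - 0.0327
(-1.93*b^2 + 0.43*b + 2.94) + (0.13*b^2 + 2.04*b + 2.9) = -1.8*b^2 + 2.47*b + 5.84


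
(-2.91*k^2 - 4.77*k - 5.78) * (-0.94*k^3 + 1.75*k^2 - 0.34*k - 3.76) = 2.7354*k^5 - 0.608700000000001*k^4 - 1.9249*k^3 + 2.4484*k^2 + 19.9004*k + 21.7328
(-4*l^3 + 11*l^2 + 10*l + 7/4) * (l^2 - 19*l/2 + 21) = -4*l^5 + 49*l^4 - 357*l^3/2 + 551*l^2/4 + 1547*l/8 + 147/4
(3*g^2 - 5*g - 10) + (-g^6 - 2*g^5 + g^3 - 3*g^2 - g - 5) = -g^6 - 2*g^5 + g^3 - 6*g - 15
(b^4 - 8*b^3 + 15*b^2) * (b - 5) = b^5 - 13*b^4 + 55*b^3 - 75*b^2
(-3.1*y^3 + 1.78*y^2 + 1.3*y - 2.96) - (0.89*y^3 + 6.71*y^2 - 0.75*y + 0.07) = -3.99*y^3 - 4.93*y^2 + 2.05*y - 3.03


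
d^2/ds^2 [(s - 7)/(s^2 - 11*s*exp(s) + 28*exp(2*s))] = (2*(s - 7)*(11*s*exp(s) - 2*s - 56*exp(2*s) + 11*exp(s))^2 + (s^2 - 11*s*exp(s) + 28*exp(2*s))*(22*s*exp(s) - 4*s + (s - 7)*(11*s*exp(s) - 112*exp(2*s) + 22*exp(s) - 2) - 112*exp(2*s) + 22*exp(s)))/(s^2 - 11*s*exp(s) + 28*exp(2*s))^3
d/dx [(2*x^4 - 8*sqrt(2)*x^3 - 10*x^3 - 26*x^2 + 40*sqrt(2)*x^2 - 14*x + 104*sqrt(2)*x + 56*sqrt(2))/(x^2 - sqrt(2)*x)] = 2*(2*x^5 - 7*sqrt(2)*x^4 - 5*x^4 + 10*sqrt(2)*x^3 + 16*x^3 - 39*sqrt(2)*x^2 - 33*x^2 - 56*sqrt(2)*x + 56)/(x^2*(x^2 - 2*sqrt(2)*x + 2))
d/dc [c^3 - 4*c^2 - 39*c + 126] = 3*c^2 - 8*c - 39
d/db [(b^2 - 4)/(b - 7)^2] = -14*b/(b - 7)^3 + 8/(b - 7)^3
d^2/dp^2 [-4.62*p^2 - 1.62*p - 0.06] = -9.24000000000000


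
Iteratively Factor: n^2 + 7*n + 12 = (n + 4)*(n + 3)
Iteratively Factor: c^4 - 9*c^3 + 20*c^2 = (c)*(c^3 - 9*c^2 + 20*c) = c^2*(c^2 - 9*c + 20) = c^2*(c - 5)*(c - 4)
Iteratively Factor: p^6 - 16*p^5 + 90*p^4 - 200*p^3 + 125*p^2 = (p - 5)*(p^5 - 11*p^4 + 35*p^3 - 25*p^2) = (p - 5)^2*(p^4 - 6*p^3 + 5*p^2) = (p - 5)^2*(p - 1)*(p^3 - 5*p^2) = p*(p - 5)^2*(p - 1)*(p^2 - 5*p) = p^2*(p - 5)^2*(p - 1)*(p - 5)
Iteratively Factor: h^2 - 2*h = (h - 2)*(h)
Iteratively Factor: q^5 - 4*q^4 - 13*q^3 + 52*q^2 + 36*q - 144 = (q - 2)*(q^4 - 2*q^3 - 17*q^2 + 18*q + 72) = (q - 2)*(q + 2)*(q^3 - 4*q^2 - 9*q + 36) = (q - 2)*(q + 2)*(q + 3)*(q^2 - 7*q + 12) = (q - 4)*(q - 2)*(q + 2)*(q + 3)*(q - 3)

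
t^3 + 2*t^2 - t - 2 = (t - 1)*(t + 1)*(t + 2)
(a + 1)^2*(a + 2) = a^3 + 4*a^2 + 5*a + 2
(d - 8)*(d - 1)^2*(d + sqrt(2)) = d^4 - 10*d^3 + sqrt(2)*d^3 - 10*sqrt(2)*d^2 + 17*d^2 - 8*d + 17*sqrt(2)*d - 8*sqrt(2)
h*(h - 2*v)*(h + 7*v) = h^3 + 5*h^2*v - 14*h*v^2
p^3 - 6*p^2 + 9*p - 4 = (p - 4)*(p - 1)^2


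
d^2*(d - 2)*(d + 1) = d^4 - d^3 - 2*d^2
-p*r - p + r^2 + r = (-p + r)*(r + 1)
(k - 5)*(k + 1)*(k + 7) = k^3 + 3*k^2 - 33*k - 35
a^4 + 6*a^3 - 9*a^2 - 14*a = a*(a - 2)*(a + 1)*(a + 7)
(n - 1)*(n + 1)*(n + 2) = n^3 + 2*n^2 - n - 2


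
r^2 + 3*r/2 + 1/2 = (r + 1/2)*(r + 1)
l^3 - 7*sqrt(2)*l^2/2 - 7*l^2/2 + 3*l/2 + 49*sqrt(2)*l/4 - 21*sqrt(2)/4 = (l - 3)*(l - 1/2)*(l - 7*sqrt(2)/2)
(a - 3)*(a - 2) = a^2 - 5*a + 6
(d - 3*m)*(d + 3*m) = d^2 - 9*m^2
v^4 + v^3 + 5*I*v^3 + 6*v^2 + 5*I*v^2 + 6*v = v*(v + 6*I)*(-I*v - I)*(I*v + 1)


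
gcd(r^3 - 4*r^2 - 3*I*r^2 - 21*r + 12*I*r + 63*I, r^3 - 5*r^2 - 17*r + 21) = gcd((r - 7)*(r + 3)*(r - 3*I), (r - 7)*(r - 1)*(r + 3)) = r^2 - 4*r - 21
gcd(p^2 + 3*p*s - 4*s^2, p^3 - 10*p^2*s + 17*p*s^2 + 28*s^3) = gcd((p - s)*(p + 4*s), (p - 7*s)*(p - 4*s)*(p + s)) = 1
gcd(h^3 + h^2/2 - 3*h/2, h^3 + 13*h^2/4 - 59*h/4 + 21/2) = h - 1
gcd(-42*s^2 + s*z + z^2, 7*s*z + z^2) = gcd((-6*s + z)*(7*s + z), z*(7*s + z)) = 7*s + z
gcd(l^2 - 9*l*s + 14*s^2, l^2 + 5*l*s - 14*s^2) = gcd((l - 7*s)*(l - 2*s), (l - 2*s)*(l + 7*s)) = -l + 2*s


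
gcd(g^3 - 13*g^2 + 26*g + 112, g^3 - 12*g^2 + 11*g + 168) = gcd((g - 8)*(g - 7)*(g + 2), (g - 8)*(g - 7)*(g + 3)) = g^2 - 15*g + 56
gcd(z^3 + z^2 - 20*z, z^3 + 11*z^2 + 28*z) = z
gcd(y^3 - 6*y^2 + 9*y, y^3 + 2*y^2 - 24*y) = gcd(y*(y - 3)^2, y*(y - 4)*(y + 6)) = y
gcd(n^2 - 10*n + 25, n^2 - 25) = n - 5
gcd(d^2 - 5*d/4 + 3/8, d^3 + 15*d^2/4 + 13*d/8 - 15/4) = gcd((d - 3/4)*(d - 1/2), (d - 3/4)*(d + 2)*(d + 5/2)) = d - 3/4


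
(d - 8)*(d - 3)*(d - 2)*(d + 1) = d^4 - 12*d^3 + 33*d^2 - 2*d - 48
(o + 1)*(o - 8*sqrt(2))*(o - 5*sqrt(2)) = o^3 - 13*sqrt(2)*o^2 + o^2 - 13*sqrt(2)*o + 80*o + 80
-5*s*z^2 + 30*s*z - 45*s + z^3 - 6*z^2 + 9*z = (-5*s + z)*(z - 3)^2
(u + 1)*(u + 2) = u^2 + 3*u + 2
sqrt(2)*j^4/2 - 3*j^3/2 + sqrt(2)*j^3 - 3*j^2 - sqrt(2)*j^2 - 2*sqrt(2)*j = j*(j - 2*sqrt(2))*(j + sqrt(2)/2)*(sqrt(2)*j/2 + sqrt(2))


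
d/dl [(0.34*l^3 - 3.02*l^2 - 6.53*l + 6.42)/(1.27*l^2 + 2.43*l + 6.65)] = (0.4318*l^4 + 1.6524*l^3 + 7.7375*l^2 - 56.4728*l - 59.0251)/(1.6129*l^4 + 6.1722*l^3 + 22.7959*l^2 + 32.319*l + 44.2225)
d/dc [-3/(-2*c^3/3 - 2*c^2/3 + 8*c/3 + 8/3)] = 9*(-3*c^2 - 2*c + 4)/(2*(c^3 + c^2 - 4*c - 4)^2)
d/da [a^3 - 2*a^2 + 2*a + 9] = 3*a^2 - 4*a + 2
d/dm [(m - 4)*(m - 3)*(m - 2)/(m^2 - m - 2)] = (m^2 + 2*m - 19)/(m^2 + 2*m + 1)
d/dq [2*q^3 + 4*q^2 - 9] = 2*q*(3*q + 4)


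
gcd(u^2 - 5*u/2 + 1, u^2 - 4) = u - 2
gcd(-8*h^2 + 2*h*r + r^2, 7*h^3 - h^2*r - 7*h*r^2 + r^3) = 1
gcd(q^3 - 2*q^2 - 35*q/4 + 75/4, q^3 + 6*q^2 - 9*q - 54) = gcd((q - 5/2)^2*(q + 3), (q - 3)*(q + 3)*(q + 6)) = q + 3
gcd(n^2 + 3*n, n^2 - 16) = 1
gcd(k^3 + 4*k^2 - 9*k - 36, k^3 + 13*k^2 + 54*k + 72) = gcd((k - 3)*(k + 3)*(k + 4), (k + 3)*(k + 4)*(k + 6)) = k^2 + 7*k + 12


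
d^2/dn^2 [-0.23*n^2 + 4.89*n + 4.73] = -0.460000000000000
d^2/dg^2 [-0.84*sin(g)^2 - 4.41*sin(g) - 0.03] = 4.41*sin(g) - 1.68*cos(2*g)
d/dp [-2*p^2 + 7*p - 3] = 7 - 4*p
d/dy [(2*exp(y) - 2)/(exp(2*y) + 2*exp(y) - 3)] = -2*exp(y)/(exp(2*y) + 6*exp(y) + 9)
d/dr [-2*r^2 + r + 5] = 1 - 4*r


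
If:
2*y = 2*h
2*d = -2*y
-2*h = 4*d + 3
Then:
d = -3/2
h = 3/2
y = 3/2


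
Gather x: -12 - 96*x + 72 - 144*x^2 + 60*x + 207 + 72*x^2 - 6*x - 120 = -72*x^2 - 42*x + 147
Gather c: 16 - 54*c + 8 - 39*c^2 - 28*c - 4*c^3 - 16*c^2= -4*c^3 - 55*c^2 - 82*c + 24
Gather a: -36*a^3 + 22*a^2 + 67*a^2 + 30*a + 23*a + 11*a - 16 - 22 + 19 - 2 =-36*a^3 + 89*a^2 + 64*a - 21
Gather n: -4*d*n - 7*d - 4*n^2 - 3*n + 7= -7*d - 4*n^2 + n*(-4*d - 3) + 7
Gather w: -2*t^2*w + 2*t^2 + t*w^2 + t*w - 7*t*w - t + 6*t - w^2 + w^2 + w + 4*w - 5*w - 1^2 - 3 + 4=2*t^2 + t*w^2 + 5*t + w*(-2*t^2 - 6*t)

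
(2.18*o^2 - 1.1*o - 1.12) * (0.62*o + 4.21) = 1.3516*o^3 + 8.4958*o^2 - 5.3254*o - 4.7152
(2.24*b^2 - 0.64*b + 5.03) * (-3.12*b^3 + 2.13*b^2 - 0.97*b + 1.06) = -6.9888*b^5 + 6.768*b^4 - 19.2296*b^3 + 13.7091*b^2 - 5.5575*b + 5.3318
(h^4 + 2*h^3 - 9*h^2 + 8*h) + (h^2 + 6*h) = h^4 + 2*h^3 - 8*h^2 + 14*h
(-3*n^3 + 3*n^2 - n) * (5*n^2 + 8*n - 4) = -15*n^5 - 9*n^4 + 31*n^3 - 20*n^2 + 4*n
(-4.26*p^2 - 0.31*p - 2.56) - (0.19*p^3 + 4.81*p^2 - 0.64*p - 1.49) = -0.19*p^3 - 9.07*p^2 + 0.33*p - 1.07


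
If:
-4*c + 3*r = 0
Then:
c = 3*r/4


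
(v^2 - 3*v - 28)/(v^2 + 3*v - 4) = (v - 7)/(v - 1)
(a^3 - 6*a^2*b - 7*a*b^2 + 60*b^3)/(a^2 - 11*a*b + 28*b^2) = (a^2 - 2*a*b - 15*b^2)/(a - 7*b)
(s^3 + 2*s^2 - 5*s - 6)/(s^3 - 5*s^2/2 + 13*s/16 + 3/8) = 16*(s^2 + 4*s + 3)/(16*s^2 - 8*s - 3)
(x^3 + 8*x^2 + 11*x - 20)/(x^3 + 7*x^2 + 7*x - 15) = (x + 4)/(x + 3)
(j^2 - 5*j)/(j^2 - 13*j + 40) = j/(j - 8)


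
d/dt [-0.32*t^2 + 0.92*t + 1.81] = 0.92 - 0.64*t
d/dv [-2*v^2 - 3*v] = -4*v - 3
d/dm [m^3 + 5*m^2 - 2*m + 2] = 3*m^2 + 10*m - 2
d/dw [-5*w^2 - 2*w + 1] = -10*w - 2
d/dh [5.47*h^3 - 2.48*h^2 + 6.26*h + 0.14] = 16.41*h^2 - 4.96*h + 6.26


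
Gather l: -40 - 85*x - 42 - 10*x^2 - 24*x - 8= -10*x^2 - 109*x - 90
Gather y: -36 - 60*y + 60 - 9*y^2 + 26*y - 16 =-9*y^2 - 34*y + 8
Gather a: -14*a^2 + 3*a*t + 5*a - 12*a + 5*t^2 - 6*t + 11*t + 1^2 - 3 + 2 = -14*a^2 + a*(3*t - 7) + 5*t^2 + 5*t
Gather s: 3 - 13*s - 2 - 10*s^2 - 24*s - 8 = -10*s^2 - 37*s - 7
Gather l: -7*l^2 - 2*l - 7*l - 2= -7*l^2 - 9*l - 2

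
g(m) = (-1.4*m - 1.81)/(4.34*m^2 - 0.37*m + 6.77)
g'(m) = (0.37 - 8.68*m)*(-1.4*m - 1.81)/(4.34*m^2 - 0.37*m + 6.77)^2 - 1.4/(4.34*m^2 - 0.37*m + 6.77) = (6.076*m^2 + 15.7108*m - 10.1477)/(18.8356*m^4 - 3.2116*m^3 + 58.9005*m^2 - 5.0098*m + 45.8329)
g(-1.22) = -0.01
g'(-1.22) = -0.11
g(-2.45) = 0.05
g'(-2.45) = -0.01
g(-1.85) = 0.03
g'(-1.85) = -0.04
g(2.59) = -0.16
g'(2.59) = 0.06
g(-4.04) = 0.05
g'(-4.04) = 0.00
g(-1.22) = -0.01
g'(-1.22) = -0.11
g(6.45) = -0.06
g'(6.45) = 0.01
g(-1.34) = 0.00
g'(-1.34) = -0.09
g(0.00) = -0.27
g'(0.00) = -0.22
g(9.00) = -0.04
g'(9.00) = 0.00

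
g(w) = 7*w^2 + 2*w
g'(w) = 14*w + 2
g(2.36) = 43.71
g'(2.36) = 35.04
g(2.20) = 38.28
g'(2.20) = 32.80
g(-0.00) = 0.00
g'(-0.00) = 2.00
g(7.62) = 421.69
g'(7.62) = 108.68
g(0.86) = 6.90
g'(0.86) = 14.04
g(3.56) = 95.84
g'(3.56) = 51.84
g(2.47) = 47.65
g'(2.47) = 36.58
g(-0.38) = 0.25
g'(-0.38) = -3.32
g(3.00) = 69.00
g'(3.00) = 44.00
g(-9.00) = 549.00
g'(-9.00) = -124.00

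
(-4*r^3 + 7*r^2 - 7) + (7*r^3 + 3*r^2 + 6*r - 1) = 3*r^3 + 10*r^2 + 6*r - 8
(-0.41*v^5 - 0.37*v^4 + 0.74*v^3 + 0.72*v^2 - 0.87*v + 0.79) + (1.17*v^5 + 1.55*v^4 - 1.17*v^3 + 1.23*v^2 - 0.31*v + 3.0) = 0.76*v^5 + 1.18*v^4 - 0.43*v^3 + 1.95*v^2 - 1.18*v + 3.79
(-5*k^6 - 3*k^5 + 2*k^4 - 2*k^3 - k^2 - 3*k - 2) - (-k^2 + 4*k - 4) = -5*k^6 - 3*k^5 + 2*k^4 - 2*k^3 - 7*k + 2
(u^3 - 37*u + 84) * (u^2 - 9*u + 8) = u^5 - 9*u^4 - 29*u^3 + 417*u^2 - 1052*u + 672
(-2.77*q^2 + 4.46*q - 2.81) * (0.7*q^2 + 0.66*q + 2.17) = -1.939*q^4 + 1.2938*q^3 - 5.0343*q^2 + 7.8236*q - 6.0977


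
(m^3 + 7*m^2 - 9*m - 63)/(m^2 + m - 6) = (m^2 + 4*m - 21)/(m - 2)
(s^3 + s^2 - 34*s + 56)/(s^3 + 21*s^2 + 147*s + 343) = (s^2 - 6*s + 8)/(s^2 + 14*s + 49)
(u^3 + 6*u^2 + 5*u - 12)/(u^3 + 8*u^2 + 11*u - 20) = (u + 3)/(u + 5)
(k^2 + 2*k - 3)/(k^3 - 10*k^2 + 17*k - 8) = (k + 3)/(k^2 - 9*k + 8)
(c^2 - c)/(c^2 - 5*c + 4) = c/(c - 4)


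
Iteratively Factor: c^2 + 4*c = (c + 4)*(c)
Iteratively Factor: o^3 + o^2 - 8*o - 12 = (o + 2)*(o^2 - o - 6) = (o + 2)^2*(o - 3)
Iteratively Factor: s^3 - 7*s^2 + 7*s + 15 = (s + 1)*(s^2 - 8*s + 15) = (s - 5)*(s + 1)*(s - 3)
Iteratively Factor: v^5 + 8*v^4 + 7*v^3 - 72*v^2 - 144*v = (v + 4)*(v^4 + 4*v^3 - 9*v^2 - 36*v) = v*(v + 4)*(v^3 + 4*v^2 - 9*v - 36) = v*(v + 4)^2*(v^2 - 9) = v*(v - 3)*(v + 4)^2*(v + 3)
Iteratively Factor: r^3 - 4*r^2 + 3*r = (r - 1)*(r^2 - 3*r) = r*(r - 1)*(r - 3)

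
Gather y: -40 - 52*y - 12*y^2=-12*y^2 - 52*y - 40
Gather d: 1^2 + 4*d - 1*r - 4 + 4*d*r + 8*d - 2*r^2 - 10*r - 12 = d*(4*r + 12) - 2*r^2 - 11*r - 15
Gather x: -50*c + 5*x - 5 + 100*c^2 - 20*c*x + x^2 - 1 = 100*c^2 - 50*c + x^2 + x*(5 - 20*c) - 6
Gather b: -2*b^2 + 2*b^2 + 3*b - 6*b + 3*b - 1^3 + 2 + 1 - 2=0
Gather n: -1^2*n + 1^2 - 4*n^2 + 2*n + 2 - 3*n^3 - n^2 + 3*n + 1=-3*n^3 - 5*n^2 + 4*n + 4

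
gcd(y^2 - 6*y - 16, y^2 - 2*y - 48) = y - 8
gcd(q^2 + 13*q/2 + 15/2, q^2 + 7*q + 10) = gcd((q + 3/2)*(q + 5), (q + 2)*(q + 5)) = q + 5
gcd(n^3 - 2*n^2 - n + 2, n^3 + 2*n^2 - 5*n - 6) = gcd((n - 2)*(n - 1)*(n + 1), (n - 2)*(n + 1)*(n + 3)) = n^2 - n - 2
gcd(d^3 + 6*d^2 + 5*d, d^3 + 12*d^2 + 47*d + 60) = d + 5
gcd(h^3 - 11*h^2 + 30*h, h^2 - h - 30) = h - 6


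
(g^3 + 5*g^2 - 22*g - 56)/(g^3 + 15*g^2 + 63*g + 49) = (g^2 - 2*g - 8)/(g^2 + 8*g + 7)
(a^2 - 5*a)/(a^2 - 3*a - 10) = a/(a + 2)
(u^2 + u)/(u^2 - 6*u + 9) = u*(u + 1)/(u^2 - 6*u + 9)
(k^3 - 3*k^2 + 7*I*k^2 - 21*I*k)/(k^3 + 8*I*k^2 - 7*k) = (k - 3)/(k + I)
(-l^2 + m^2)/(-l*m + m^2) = (l + m)/m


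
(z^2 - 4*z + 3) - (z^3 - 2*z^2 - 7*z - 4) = -z^3 + 3*z^2 + 3*z + 7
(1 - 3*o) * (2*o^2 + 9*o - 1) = -6*o^3 - 25*o^2 + 12*o - 1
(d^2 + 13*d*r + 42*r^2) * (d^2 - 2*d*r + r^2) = d^4 + 11*d^3*r + 17*d^2*r^2 - 71*d*r^3 + 42*r^4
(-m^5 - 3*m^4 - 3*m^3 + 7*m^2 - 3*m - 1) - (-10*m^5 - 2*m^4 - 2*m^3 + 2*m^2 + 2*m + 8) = 9*m^5 - m^4 - m^3 + 5*m^2 - 5*m - 9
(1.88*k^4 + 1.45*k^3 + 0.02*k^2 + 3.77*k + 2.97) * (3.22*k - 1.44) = 6.0536*k^5 + 1.9618*k^4 - 2.0236*k^3 + 12.1106*k^2 + 4.1346*k - 4.2768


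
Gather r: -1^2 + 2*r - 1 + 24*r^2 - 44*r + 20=24*r^2 - 42*r + 18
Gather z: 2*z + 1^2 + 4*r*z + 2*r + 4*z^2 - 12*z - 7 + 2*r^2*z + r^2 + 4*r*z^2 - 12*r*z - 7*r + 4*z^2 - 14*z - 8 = r^2 - 5*r + z^2*(4*r + 8) + z*(2*r^2 - 8*r - 24) - 14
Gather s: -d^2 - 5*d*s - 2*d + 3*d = -d^2 - 5*d*s + d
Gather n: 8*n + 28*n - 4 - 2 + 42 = 36*n + 36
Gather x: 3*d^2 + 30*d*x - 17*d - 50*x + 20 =3*d^2 - 17*d + x*(30*d - 50) + 20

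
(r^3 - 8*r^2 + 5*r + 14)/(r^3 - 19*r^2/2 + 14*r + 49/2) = 2*(r - 2)/(2*r - 7)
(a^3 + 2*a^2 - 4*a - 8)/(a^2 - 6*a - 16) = (a^2 - 4)/(a - 8)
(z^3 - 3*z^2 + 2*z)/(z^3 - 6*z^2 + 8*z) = (z - 1)/(z - 4)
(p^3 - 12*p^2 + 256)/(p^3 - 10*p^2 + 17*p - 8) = (p^2 - 4*p - 32)/(p^2 - 2*p + 1)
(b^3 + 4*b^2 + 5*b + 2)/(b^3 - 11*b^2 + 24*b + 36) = (b^2 + 3*b + 2)/(b^2 - 12*b + 36)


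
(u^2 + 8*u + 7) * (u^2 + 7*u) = u^4 + 15*u^3 + 63*u^2 + 49*u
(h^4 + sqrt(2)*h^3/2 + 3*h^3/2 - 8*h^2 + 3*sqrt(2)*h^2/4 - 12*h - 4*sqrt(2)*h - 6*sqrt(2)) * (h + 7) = h^5 + sqrt(2)*h^4/2 + 17*h^4/2 + 5*h^3/2 + 17*sqrt(2)*h^3/4 - 68*h^2 + 5*sqrt(2)*h^2/4 - 84*h - 34*sqrt(2)*h - 42*sqrt(2)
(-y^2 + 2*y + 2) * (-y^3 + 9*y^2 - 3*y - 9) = y^5 - 11*y^4 + 19*y^3 + 21*y^2 - 24*y - 18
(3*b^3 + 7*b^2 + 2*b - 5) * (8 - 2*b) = -6*b^4 + 10*b^3 + 52*b^2 + 26*b - 40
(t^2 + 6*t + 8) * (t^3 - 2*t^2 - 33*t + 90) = t^5 + 4*t^4 - 37*t^3 - 124*t^2 + 276*t + 720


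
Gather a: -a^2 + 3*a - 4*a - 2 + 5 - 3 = -a^2 - a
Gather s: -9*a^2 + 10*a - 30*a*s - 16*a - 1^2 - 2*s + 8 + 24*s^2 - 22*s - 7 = -9*a^2 - 6*a + 24*s^2 + s*(-30*a - 24)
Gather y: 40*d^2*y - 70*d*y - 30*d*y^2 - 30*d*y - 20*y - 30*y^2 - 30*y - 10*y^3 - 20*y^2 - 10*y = -10*y^3 + y^2*(-30*d - 50) + y*(40*d^2 - 100*d - 60)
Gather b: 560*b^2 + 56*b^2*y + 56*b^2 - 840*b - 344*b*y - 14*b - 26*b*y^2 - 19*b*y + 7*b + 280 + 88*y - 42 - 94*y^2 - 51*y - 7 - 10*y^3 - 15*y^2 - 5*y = b^2*(56*y + 616) + b*(-26*y^2 - 363*y - 847) - 10*y^3 - 109*y^2 + 32*y + 231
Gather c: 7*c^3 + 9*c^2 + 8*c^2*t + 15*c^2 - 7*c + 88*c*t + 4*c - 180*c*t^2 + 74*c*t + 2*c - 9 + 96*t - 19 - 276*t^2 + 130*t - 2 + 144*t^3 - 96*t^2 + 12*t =7*c^3 + c^2*(8*t + 24) + c*(-180*t^2 + 162*t - 1) + 144*t^3 - 372*t^2 + 238*t - 30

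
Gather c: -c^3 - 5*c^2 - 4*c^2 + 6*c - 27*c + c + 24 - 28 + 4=-c^3 - 9*c^2 - 20*c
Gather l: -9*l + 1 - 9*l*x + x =l*(-9*x - 9) + x + 1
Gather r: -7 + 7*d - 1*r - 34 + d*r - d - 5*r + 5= 6*d + r*(d - 6) - 36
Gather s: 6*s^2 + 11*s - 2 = 6*s^2 + 11*s - 2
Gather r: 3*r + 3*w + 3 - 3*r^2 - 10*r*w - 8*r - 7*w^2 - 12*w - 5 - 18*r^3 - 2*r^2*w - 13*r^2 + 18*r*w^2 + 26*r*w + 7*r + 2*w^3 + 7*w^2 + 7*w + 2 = -18*r^3 + r^2*(-2*w - 16) + r*(18*w^2 + 16*w + 2) + 2*w^3 - 2*w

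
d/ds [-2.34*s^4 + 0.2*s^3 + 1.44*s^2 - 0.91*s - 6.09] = -9.36*s^3 + 0.6*s^2 + 2.88*s - 0.91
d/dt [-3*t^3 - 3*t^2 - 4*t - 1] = -9*t^2 - 6*t - 4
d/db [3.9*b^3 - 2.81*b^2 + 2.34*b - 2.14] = 11.7*b^2 - 5.62*b + 2.34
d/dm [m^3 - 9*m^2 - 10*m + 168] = 3*m^2 - 18*m - 10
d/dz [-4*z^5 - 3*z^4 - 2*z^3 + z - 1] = -20*z^4 - 12*z^3 - 6*z^2 + 1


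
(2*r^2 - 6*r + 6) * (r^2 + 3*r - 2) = 2*r^4 - 16*r^2 + 30*r - 12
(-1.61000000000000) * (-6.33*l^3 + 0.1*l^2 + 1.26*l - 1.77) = 10.1913*l^3 - 0.161*l^2 - 2.0286*l + 2.8497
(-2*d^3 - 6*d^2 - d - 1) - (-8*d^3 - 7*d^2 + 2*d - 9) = 6*d^3 + d^2 - 3*d + 8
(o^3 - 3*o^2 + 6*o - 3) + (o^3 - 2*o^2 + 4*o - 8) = 2*o^3 - 5*o^2 + 10*o - 11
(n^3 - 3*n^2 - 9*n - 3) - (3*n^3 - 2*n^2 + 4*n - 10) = -2*n^3 - n^2 - 13*n + 7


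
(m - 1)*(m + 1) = m^2 - 1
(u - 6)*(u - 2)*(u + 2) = u^3 - 6*u^2 - 4*u + 24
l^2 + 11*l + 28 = (l + 4)*(l + 7)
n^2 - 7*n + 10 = (n - 5)*(n - 2)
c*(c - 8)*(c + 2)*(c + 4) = c^4 - 2*c^3 - 40*c^2 - 64*c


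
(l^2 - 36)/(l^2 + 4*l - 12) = (l - 6)/(l - 2)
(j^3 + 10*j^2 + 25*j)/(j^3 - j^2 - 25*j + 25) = j*(j + 5)/(j^2 - 6*j + 5)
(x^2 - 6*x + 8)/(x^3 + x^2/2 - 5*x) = 2*(x - 4)/(x*(2*x + 5))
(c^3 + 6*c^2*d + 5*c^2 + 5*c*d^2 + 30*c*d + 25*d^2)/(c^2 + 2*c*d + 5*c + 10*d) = (c^2 + 6*c*d + 5*d^2)/(c + 2*d)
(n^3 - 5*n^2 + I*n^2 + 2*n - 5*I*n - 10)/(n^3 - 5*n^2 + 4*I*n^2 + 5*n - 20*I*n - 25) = (n + 2*I)/(n + 5*I)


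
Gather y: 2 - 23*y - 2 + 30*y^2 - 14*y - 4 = 30*y^2 - 37*y - 4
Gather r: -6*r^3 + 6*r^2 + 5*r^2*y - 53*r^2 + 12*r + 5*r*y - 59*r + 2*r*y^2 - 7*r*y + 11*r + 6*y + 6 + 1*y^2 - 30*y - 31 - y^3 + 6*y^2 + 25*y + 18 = -6*r^3 + r^2*(5*y - 47) + r*(2*y^2 - 2*y - 36) - y^3 + 7*y^2 + y - 7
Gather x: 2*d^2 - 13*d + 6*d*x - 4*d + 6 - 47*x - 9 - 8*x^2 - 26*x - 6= 2*d^2 - 17*d - 8*x^2 + x*(6*d - 73) - 9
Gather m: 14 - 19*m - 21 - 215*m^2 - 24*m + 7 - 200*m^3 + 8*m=-200*m^3 - 215*m^2 - 35*m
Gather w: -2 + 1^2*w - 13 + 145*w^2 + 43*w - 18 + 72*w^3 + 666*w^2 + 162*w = 72*w^3 + 811*w^2 + 206*w - 33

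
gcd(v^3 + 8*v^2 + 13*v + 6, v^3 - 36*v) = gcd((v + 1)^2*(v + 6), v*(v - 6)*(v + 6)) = v + 6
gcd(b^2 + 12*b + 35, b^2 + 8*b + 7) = b + 7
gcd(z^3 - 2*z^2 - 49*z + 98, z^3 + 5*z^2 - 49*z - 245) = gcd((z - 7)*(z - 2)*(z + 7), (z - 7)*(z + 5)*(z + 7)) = z^2 - 49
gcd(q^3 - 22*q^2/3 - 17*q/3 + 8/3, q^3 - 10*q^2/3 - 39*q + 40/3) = q^2 - 25*q/3 + 8/3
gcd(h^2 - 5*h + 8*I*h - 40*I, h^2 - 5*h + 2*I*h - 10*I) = h - 5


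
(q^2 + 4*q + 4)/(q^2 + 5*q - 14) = (q^2 + 4*q + 4)/(q^2 + 5*q - 14)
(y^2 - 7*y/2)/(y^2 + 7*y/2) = (2*y - 7)/(2*y + 7)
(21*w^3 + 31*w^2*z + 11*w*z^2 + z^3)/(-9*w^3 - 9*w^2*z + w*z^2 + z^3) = (7*w + z)/(-3*w + z)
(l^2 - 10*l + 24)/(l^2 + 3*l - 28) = (l - 6)/(l + 7)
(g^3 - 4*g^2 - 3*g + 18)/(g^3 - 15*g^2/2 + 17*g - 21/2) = 2*(g^2 - g - 6)/(2*g^2 - 9*g + 7)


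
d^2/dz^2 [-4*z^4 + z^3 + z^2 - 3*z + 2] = -48*z^2 + 6*z + 2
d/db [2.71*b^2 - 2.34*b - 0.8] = 5.42*b - 2.34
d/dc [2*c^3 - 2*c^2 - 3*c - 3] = 6*c^2 - 4*c - 3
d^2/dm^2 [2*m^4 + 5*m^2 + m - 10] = 24*m^2 + 10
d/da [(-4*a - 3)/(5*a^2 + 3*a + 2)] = (20*a^2 + 30*a + 1)/(25*a^4 + 30*a^3 + 29*a^2 + 12*a + 4)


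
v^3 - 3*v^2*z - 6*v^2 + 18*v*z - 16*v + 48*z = (v - 8)*(v + 2)*(v - 3*z)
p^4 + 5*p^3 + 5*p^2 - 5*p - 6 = (p - 1)*(p + 1)*(p + 2)*(p + 3)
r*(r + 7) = r^2 + 7*r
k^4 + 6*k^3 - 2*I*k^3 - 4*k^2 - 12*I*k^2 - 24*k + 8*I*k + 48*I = (k - 2)*(k + 2)*(k + 6)*(k - 2*I)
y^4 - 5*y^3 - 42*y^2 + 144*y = y*(y - 8)*(y - 3)*(y + 6)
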